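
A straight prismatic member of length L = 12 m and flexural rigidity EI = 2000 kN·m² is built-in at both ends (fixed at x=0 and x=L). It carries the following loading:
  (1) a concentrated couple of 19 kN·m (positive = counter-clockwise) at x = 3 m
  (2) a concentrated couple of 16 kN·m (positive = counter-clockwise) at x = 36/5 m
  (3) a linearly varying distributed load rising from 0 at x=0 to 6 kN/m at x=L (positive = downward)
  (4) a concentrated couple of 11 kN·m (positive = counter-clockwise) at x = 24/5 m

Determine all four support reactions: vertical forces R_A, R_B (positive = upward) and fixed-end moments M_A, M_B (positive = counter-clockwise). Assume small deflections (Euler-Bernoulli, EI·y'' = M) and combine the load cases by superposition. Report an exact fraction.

R_A = 12657/800 kN, M_A = 12671/400 kN·m, R_B = 16143/800 kN, M_B = -12729/400 kN·m

Load 1 — applied couple M₀=19 kN·m at a=3 m (b=L-a=9):
  R_A = 6M₀ab/L³ = 6·19·3·9/12³ = 57/32 kN
  M_A = M₀b(2a-b)/L² = 19·9·(2·3-9)/12² = -57/16 kN·m
  R_B = -6M₀ab/L³ = -6·19·3·9/12³ = -57/32 kN
  M_B = M₀a(2b-a)/L² = 19·3·(2·9-3)/12² = 95/16 kN·m
Load 2 — applied couple M₀=16 kN·m at a=36/5 m (b=L-a=24/5):
  R_A = 6M₀ab/L³ = 6·16·(36/5)·(24/5)/12³ = 48/25 kN
  M_A = M₀b(2a-b)/L² = 16·(24/5)·(2·(36/5)-(24/5))/12² = 128/25 kN·m
  R_B = -6M₀ab/L³ = -6·16·(36/5)·(24/5)/12³ = -48/25 kN
  M_B = M₀a(2b-a)/L² = 16·(36/5)·(2·(24/5)-(36/5))/12² = 48/25 kN·m
Load 3 — triangular load w₀=6 kN/m (0→w₀ over full span):
  R_A = 3w₀L/20 = 3·6·12/20 = 54/5 kN
  M_A = w₀L²/30 = 6·12²/30 = 144/5 kN·m
  R_B = 7w₀L/20 = 7·6·12/20 = 126/5 kN
  M_B = -w₀L²/20 = -6·12²/20 = -216/5 kN·m
Load 4 — applied couple M₀=11 kN·m at a=24/5 m (b=L-a=36/5):
  R_A = 6M₀ab/L³ = 6·11·(24/5)·(36/5)/12³ = 33/25 kN
  M_A = M₀b(2a-b)/L² = 11·(36/5)·(2·(24/5)-(36/5))/12² = 33/25 kN·m
  R_B = -6M₀ab/L³ = -6·11·(24/5)·(36/5)/12³ = -33/25 kN
  M_B = M₀a(2b-a)/L² = 11·(24/5)·(2·(36/5)-(24/5))/12² = 88/25 kN·m
Superposition: R_A = 12657/800 kN, M_A = 12671/400 kN·m, R_B = 16143/800 kN, M_B = -12729/400 kN·m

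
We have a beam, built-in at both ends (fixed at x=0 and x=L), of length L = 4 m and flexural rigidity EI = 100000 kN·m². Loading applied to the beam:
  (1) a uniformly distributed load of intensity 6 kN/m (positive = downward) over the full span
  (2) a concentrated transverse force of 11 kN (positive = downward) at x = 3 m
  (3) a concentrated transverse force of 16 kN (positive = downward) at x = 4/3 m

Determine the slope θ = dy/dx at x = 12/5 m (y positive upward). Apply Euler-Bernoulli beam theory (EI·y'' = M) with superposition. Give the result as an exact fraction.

Load 1 — uniform load w=6 kN/m over full span:
  θ_1 = -wx(L-x)(L-2x)/(12EI) = -6·(12/5)·(4-(12/5))·(4-2·(12/5))/(12·100000) = 6/390625 rad
Load 2 — point force P=11 kN at a=3 m (b=L-a=1):
  θ_2 = -Pb²x(2aL-(3a+b)x)/(2L³EI)  [x≤a] = -11·1²·(12/5)·(2·3·4-(3·3+1)·(12/5))/(2·4³·100000) = 0 rad
Load 3 — point force P=16 kN at a=4/3 m (b=L-a=8/3):
  θ_3 = Pa²(L-x)(2bL-(3b+a)(L-x))/(2L³EI)  [x>a] = 16·(4/3)²·(4-(12/5))·(2·(8/3)·4-(3·(8/3)+(4/3))·(4-(12/5)))/(2·4³·100000) = 16/703125 rad
Superposition: θ = Σ θ_i = 134/3515625 rad ≈ 0.000038 rad

θ(12/5) = 134/3515625 rad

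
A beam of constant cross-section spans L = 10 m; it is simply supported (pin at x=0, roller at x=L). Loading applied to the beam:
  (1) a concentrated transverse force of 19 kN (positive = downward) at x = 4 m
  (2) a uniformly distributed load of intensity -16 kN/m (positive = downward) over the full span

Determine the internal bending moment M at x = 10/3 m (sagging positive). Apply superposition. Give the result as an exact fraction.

Load 1 — point force P=19 kN at a=4 m (b=L-a=6):
  M_1 = Pbx/L  [x≤a] = 19·6·(10/3)/10 = 38 kN·m
Load 2 — uniform load w=-16 kN/m over full span:
  M_2 = wx(L-x)/2 = (-16)·(10/3)·(10-(10/3))/2 = -1600/9 kN·m
Superposition: M = Σ M_i = -1258/9 kN·m ≈ -139.777778 kN·m

M(10/3) = -1258/9 kN·m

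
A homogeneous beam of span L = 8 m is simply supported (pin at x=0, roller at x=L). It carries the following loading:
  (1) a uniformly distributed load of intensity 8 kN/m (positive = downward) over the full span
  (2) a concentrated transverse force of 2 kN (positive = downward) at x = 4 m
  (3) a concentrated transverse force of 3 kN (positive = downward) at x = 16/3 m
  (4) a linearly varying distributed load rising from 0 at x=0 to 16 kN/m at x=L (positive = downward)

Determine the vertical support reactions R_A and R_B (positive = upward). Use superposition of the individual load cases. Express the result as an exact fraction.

R_A = 166/3 kN, R_B = 233/3 kN

Load 1 — uniform load w=8 kN/m over full span:
  R_A = wL/2 = 8·8/2 = 32 kN
  R_B = wL/2 = 8·8/2 = 32 kN
Load 2 — point force P=2 kN at a=4 m (b=L-a=4):
  R_A = Pb/L = 2·4/8 = 1 kN
  R_B = Pa/L = 2·4/8 = 1 kN
Load 3 — point force P=3 kN at a=16/3 m (b=L-a=8/3):
  R_A = Pb/L = 3·(8/3)/8 = 1 kN
  R_B = Pa/L = 3·(16/3)/8 = 2 kN
Load 4 — triangular load w₀=16 kN/m (0→w₀ over full span):
  R_A = w₀L/6 = 16·8/6 = 64/3 kN
  R_B = w₀L/3 = 16·8/3 = 128/3 kN
Superposition: R_A = 166/3 kN, R_B = 233/3 kN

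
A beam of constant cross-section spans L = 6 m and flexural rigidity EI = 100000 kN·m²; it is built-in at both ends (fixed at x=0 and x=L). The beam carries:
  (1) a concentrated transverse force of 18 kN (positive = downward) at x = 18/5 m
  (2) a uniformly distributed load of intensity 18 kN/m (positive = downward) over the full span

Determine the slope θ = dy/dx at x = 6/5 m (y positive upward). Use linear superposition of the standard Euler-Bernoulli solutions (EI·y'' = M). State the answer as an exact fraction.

θ(6/5) = -3807/9765625 rad

Load 1 — point force P=18 kN at a=18/5 m (b=L-a=12/5):
  θ_1 = -Pb²x(2aL-(3a+b)x)/(2L³EI)  [x≤a] = -18·(12/5)²·(6/5)·(2·(18/5)·6-(3·(18/5)+(12/5))·(6/5))/(2·6³·100000) = -1539/19531250 rad
Load 2 — uniform load w=18 kN/m over full span:
  θ_2 = -wx(L-x)(L-2x)/(12EI) = -18·(6/5)·(6-(6/5))·(6-2·(6/5))/(12·100000) = -243/781250 rad
Superposition: θ = Σ θ_i = -3807/9765625 rad ≈ -0.000390 rad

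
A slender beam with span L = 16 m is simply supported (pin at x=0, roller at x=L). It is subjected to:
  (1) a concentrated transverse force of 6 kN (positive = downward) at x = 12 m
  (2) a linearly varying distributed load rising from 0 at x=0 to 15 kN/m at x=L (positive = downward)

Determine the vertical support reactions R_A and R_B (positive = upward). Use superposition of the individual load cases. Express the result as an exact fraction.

R_A = 83/2 kN, R_B = 169/2 kN

Load 1 — point force P=6 kN at a=12 m (b=L-a=4):
  R_A = Pb/L = 6·4/16 = 3/2 kN
  R_B = Pa/L = 6·12/16 = 9/2 kN
Load 2 — triangular load w₀=15 kN/m (0→w₀ over full span):
  R_A = w₀L/6 = 15·16/6 = 40 kN
  R_B = w₀L/3 = 15·16/3 = 80 kN
Superposition: R_A = 83/2 kN, R_B = 169/2 kN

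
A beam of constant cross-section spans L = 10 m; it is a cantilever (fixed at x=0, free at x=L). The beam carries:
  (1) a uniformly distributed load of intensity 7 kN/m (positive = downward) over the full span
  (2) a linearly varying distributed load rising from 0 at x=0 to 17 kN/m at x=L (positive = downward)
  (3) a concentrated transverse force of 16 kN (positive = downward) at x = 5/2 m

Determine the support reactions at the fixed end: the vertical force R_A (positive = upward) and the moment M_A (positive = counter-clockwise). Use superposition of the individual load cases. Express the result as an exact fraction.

Load 1 — uniform load w=7 kN/m over full span:
  R_A = wL = 7·10 = 70 kN
  M_A = wL²/2 = 7·10²/2 = 350 kN·m
Load 2 — triangular load w₀=17 kN/m (0→w₀ over full span):
  R_A = w₀L/2 = 17·10/2 = 85 kN
  M_A = w₀L²/3 = 17·10²/3 = 1700/3 kN·m
Load 3 — point force P=16 kN at a=5/2 m (b=L-a=15/2):
  R_A = P = 16 kN
  M_A = Pa = 16·(5/2) = 40 kN·m
Superposition: R_A = 171 kN, M_A = 2870/3 kN·m

R_A = 171 kN, M_A = 2870/3 kN·m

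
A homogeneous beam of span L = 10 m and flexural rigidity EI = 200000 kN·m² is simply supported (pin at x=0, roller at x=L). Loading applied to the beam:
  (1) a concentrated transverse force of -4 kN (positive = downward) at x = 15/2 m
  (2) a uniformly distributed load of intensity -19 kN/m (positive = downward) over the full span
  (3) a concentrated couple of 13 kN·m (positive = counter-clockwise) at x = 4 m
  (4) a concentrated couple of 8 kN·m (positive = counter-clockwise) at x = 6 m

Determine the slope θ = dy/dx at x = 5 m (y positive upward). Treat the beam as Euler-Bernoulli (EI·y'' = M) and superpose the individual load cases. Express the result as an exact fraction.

θ(5) = 447/8000000 rad

Load 1 — point force P=-4 kN at a=15/2 m (b=L-a=5/2):
  θ_1 = -Pb(L²-b²-3x²)/(6LEI)  [x≤a] = -(-4)·(5/2)·(10²-(5/2)²-3·5²)/(6·10·200000) = 1/64000 rad
Load 2 — uniform load w=-19 kN/m over full span:
  θ_2 = -w(L³-6Lx²+4x³)/(24EI) = -(-19)·(10³-6·10·5²+4·5³)/(24·200000) = 0 rad
Load 3 — applied couple M₀=13 kN·m at a=4 m (b=L-a=6):
  θ_3 = (M₀x²/(2L)-M₀(x-a)+C₁)/EI  [x>a] with C₁=M₀(3b²-L²)/(6L)=26/15 = (13·5²/(2·10)-13·(5-4)+(26/15))/200000 = 299/12000000 rad
Load 4 — applied couple M₀=8 kN·m at a=6 m (b=L-a=4):
  θ_4 = (M₀x²/(2L)+C₁)/EI  [x≤a] with C₁=M₀(3b²-L²)/(6L)=-104/15 = (8·5²/(2·10)+(-104/15))/200000 = 23/1500000 rad
Superposition: θ = Σ θ_i = 447/8000000 rad ≈ 0.000056 rad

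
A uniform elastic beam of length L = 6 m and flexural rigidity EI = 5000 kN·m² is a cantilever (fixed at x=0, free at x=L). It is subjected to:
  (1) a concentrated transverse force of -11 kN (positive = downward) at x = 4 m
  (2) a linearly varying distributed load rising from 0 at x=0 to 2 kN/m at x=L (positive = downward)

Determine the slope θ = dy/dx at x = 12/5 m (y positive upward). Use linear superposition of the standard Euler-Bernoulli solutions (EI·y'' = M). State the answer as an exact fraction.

θ(12/5) = 2589/390625 rad

Load 1 — point force P=-11 kN at a=4 m (b=L-a=2):
  θ_1 = -Px(2a-x)/(2EI)  [x≤a] = -(-11)·(12/5)·(2·4-(12/5))/(2·5000) = 231/15625 rad
Load 2 — triangular load w₀=2 kN/m (0→w₀ over full span):
  θ_2 = (w₀Lx²/4-w₀L²x/3-w₀x⁴/(24L))/EI = (2·6·(12/5)²/4-2·6²·(12/5)/3-2·(12/5)⁴/(24·6))/5000 = -3186/390625 rad
Superposition: θ = Σ θ_i = 2589/390625 rad ≈ 0.006628 rad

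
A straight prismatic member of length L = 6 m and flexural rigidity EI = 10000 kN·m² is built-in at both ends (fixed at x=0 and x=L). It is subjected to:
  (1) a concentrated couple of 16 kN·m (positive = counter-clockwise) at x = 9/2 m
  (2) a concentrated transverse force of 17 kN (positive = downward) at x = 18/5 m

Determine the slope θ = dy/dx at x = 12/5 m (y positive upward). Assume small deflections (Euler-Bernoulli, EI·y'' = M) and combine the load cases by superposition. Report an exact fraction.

Load 1 — applied couple M₀=16 kN·m at a=9/2 m (b=L-a=3/2):
  θ_1 = (R_Ax²/2 - M_Ax)/EI  [x≤a] with R_A=3, M_A=5 = (3·(12/5)²/2 - 5·(12/5))/10000 = -21/62500 rad
Load 2 — point force P=17 kN at a=18/5 m (b=L-a=12/5):
  θ_2 = -Pb²x(2aL-(3a+b)x)/(2L³EI)  [x≤a] = -17·(12/5)²·(12/5)·(2·(18/5)·6-(3·(18/5)+(12/5))·(12/5))/(2·6³·10000) = -1224/1953125 rad
Superposition: θ = Σ θ_i = -7521/7812500 rad ≈ -0.000963 rad

θ(12/5) = -7521/7812500 rad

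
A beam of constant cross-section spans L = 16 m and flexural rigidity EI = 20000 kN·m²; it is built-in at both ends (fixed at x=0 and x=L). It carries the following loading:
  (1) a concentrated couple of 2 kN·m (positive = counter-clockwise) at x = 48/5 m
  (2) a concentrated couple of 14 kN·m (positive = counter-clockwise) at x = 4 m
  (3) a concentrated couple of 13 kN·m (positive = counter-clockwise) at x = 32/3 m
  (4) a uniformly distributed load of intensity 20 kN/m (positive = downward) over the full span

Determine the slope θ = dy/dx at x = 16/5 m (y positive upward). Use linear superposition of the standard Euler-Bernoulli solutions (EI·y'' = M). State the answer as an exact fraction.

θ(16/5) = -12722/390625 rad

Load 1 — applied couple M₀=2 kN·m at a=48/5 m (b=L-a=32/5):
  θ_1 = (R_Ax²/2 - M_Ax)/EI  [x≤a] with R_A=9/50, M_A=16/25 = ((9/50)·(16/5)²/2 - (16/25)·(16/5))/20000 = -22/390625 rad
Load 2 — applied couple M₀=14 kN·m at a=4 m (b=L-a=12):
  θ_2 = (R_Ax²/2 - M_Ax)/EI  [x≤a] with R_A=63/64, M_A=-21/8 = ((63/64)·(16/5)²/2 - (-21/8)·(16/5))/20000 = 21/31250 rad
Load 3 — applied couple M₀=13 kN·m at a=32/3 m (b=L-a=16/3):
  θ_3 = (R_Ax²/2 - M_Ax)/EI  [x≤a] with R_A=13/12, M_A=13/3 = ((13/12)·(16/5)²/2 - (13/3)·(16/5))/20000 = -13/31250 rad
Load 4 — uniform load w=20 kN/m over full span:
  θ_4 = -wx(L-x)(L-2x)/(12EI) = -20·(16/5)·(16-(16/5))·(16-2·(16/5))/(12·20000) = -512/15625 rad
Superposition: θ = Σ θ_i = -12722/390625 rad ≈ -0.032568 rad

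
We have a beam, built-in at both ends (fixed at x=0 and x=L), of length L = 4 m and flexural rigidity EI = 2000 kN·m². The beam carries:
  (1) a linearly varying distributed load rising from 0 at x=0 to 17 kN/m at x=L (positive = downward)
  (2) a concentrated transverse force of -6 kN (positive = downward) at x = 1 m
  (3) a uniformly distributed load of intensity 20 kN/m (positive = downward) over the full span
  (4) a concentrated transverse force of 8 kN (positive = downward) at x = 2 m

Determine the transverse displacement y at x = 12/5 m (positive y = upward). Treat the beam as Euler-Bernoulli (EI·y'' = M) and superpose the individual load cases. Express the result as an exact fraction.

Load 1 — triangular load w₀=17 kN/m (0→w₀ over full span):
  y_1 = -w₀x²(L-x)²(x+2L)/(120LEI) = -17·(12/5)²·(4-(12/5))²·((12/5)+2·4)/(120·4·2000) = -5304/1953125 m
Load 2 — point force P=-6 kN at a=1 m (b=L-a=3):
  y_2 = -Pa²(L-x)²(3bL-(3b+a)(L-x))/(6L³EI)  [x>a] = -(-6)·1²·(4-(12/5))²·(3·3·4-(3·3+1)·(4-(12/5)))/(6·4³·2000) = 1/2500 m
Load 3 — uniform load w=20 kN/m over full span:
  y_3 = -wx²(L-x)²/(24EI) = -20·(12/5)²·(4-(12/5))²/(24·2000) = -96/15625 m
Load 4 — point force P=8 kN at a=2 m (b=L-a=2):
  y_4 = -Pa²(L-x)²(3bL-(3b+a)(L-x))/(6L³EI)  [x>a] = -8·2²·(4-(12/5))²·(3·2·4-(3·2+2)·(4-(12/5)))/(6·4³·2000) = -56/46875 m
Superposition: y = Σ y_i = -226273/23437500 m ≈ -0.009654 m

y(12/5) = -226273/23437500 m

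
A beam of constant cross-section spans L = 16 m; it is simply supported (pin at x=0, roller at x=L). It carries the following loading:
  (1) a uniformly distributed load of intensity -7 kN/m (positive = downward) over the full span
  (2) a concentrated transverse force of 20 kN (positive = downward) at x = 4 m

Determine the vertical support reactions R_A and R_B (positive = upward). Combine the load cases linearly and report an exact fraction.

Load 1 — uniform load w=-7 kN/m over full span:
  R_A = wL/2 = (-7)·16/2 = -56 kN
  R_B = wL/2 = (-7)·16/2 = -56 kN
Load 2 — point force P=20 kN at a=4 m (b=L-a=12):
  R_A = Pb/L = 20·12/16 = 15 kN
  R_B = Pa/L = 20·4/16 = 5 kN
Superposition: R_A = -41 kN, R_B = -51 kN

R_A = -41 kN, R_B = -51 kN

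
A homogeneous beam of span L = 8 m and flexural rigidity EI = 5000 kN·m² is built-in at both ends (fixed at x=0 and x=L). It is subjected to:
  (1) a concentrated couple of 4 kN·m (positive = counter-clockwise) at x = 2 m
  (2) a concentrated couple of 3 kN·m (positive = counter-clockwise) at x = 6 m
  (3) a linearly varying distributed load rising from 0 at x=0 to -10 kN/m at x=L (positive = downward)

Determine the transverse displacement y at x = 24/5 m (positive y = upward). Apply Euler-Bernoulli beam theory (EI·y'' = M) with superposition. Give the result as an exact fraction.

Load 1 — applied couple M₀=4 kN·m at a=2 m (b=L-a=6):
  y_1 = (R_Ax³/6 - M_Ax²/2 - M₀(x-a)²/2)/EI  [x>a] with R_A=9/16, M_A=-3/4 = ((9/16)·(24/5)³/6 - (-3/4)·(24/5)²/2 - 4·((24/5)-2)²/2)/5000 = 52/78125 m
Load 2 — applied couple M₀=3 kN·m at a=6 m (b=L-a=2):
  y_2 = (R_Ax³/6 - M_Ax²/2)/EI  [x≤a] with R_A=27/64, M_A=15/16 = ((27/64)·(24/5)³/6 - (15/16)·(24/5)²/2)/5000 = -189/312500 m
Load 3 — triangular load w₀=-10 kN/m (0→w₀ over full span):
  y_3 = -w₀x²(L-x)²(x+2L)/(120LEI) = -(-10)·(24/5)²·(8-(24/5))²·((24/5)+2·8)/(120·8·5000) = 19968/1953125 m
Superposition: y = Σ y_i = 80347/7812500 m ≈ 0.010284 m

y(24/5) = 80347/7812500 m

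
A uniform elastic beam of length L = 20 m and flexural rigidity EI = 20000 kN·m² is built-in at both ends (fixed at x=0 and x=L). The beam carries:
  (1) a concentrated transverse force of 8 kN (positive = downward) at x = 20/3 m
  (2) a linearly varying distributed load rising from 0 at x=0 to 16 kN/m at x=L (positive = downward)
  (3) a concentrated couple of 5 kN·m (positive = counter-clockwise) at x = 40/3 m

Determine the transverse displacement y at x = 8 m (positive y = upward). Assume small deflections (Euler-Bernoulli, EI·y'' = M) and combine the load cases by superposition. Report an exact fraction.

Load 1 — point force P=8 kN at a=20/3 m (b=L-a=40/3):
  y_1 = -Pa²(L-x)²(3bL-(3b+a)(L-x))/(6L³EI)  [x>a] = -8·(20/3)²·(20-8)²·(3·(40/3)·20-(3·(40/3)+(20/3))·(20-8))/(6·20³·20000) = -8/625 m
Load 2 — triangular load w₀=16 kN/m (0→w₀ over full span):
  y_2 = -w₀x²(L-x)²(x+2L)/(120LEI) = -16·8²·(20-8)²·(8+2·20)/(120·20·20000) = -2304/15625 m
Load 3 — applied couple M₀=5 kN·m at a=40/3 m (b=L-a=20/3):
  y_3 = (R_Ax³/6 - M_Ax²/2)/EI  [x≤a] with R_A=1/3, M_A=5/3 = ((1/3)·8³/6 - (5/3)·8²/2)/20000 = -7/5625 m
Superposition: y = Σ y_i = -22711/140625 m ≈ -0.161500 m

y(8) = -22711/140625 m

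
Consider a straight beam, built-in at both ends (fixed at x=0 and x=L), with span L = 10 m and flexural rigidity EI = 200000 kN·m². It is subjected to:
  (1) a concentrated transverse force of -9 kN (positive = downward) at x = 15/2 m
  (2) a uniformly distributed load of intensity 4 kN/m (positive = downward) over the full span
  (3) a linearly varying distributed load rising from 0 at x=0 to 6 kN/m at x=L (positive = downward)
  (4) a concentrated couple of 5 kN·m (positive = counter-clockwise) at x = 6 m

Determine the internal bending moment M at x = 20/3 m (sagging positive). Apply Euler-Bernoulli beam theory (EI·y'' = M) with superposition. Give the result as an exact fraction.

Load 1 — point force P=-9 kN at a=15/2 m (b=L-a=5/2):
  M_1 = Pb²(3a+b)x/L³ - Pab²/L²  [x≤a] = (-9)·(5/2)²·(3·(15/2)+(5/2))·(20/3)/10³ - (-9)·(15/2)·(5/2)²/10² = -165/32 kN·m
Load 2 — uniform load w=4 kN/m over full span:
  M_2 = wLx/2 - wL²/12 - wx²/2 = 4·10·(20/3)/2 - 4·10²/12 - 4·(20/3)²/2 = 100/9 kN·m
Load 3 — triangular load w₀=6 kN/m (0→w₀ over full span):
  M_3 = 3w₀Lx/20 - w₀L²/30 - w₀x³/(6L) = 3·6·10·(20/3)/20 - 6·10²/30 - 6·(20/3)³/(6·10) = 280/27 kN·m
Load 4 — applied couple M₀=5 kN·m at a=6 m (b=L-a=4):
  M_4 = R_Ax - M_A - M₀  [x>a] with R_A=18/25, M_A=8/5 = (18/25)·(20/3) - (8/5) - 5 = -9/5 kN·m
Superposition: M = Σ M_i = 62749/4320 kN·m ≈ 14.525231 kN·m

M(20/3) = 62749/4320 kN·m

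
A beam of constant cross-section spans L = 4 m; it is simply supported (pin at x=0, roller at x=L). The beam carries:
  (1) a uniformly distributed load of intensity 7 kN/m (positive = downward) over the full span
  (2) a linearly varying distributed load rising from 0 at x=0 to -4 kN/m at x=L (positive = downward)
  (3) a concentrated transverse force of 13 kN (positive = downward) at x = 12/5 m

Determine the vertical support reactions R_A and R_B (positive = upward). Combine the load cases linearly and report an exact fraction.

Load 1 — uniform load w=7 kN/m over full span:
  R_A = wL/2 = 7·4/2 = 14 kN
  R_B = wL/2 = 7·4/2 = 14 kN
Load 2 — triangular load w₀=-4 kN/m (0→w₀ over full span):
  R_A = w₀L/6 = (-4)·4/6 = -8/3 kN
  R_B = w₀L/3 = (-4)·4/3 = -16/3 kN
Load 3 — point force P=13 kN at a=12/5 m (b=L-a=8/5):
  R_A = Pb/L = 13·(8/5)/4 = 26/5 kN
  R_B = Pa/L = 13·(12/5)/4 = 39/5 kN
Superposition: R_A = 248/15 kN, R_B = 247/15 kN

R_A = 248/15 kN, R_B = 247/15 kN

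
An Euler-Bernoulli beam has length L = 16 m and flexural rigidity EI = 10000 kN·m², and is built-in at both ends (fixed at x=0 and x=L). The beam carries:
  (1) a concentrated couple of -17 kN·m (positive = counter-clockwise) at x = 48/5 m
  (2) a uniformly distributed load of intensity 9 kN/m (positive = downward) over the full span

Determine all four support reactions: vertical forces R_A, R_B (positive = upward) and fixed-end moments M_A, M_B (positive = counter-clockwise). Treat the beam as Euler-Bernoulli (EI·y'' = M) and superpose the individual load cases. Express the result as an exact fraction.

Load 1 — applied couple M₀=-17 kN·m at a=48/5 m (b=L-a=32/5):
  R_A = 6M₀ab/L³ = 6·(-17)·(48/5)·(32/5)/16³ = -153/100 kN
  M_A = M₀b(2a-b)/L² = (-17)·(32/5)·(2·(48/5)-(32/5))/16² = -136/25 kN·m
  R_B = -6M₀ab/L³ = -6·(-17)·(48/5)·(32/5)/16³ = 153/100 kN
  M_B = M₀a(2b-a)/L² = (-17)·(48/5)·(2·(32/5)-(48/5))/16² = -51/25 kN·m
Load 2 — uniform load w=9 kN/m over full span:
  R_A = wL/2 = 9·16/2 = 72 kN
  M_A = wL²/12 = 9·16²/12 = 192 kN·m
  R_B = wL/2 = 9·16/2 = 72 kN
  M_B = -wL²/12 = -9·16²/12 = -192 kN·m
Superposition: R_A = 7047/100 kN, M_A = 4664/25 kN·m, R_B = 7353/100 kN, M_B = -4851/25 kN·m

R_A = 7047/100 kN, M_A = 4664/25 kN·m, R_B = 7353/100 kN, M_B = -4851/25 kN·m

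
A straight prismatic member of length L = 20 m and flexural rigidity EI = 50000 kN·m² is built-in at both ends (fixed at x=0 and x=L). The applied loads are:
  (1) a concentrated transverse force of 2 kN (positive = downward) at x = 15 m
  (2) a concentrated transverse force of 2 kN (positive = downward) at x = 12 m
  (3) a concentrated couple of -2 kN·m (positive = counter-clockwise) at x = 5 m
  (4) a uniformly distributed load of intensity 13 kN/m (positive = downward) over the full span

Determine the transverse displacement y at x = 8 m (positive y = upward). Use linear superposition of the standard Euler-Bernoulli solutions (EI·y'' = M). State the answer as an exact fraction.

y(8) = -1912777/18750000 m

Load 1 — point force P=2 kN at a=15 m (b=L-a=5):
  y_1 = -Pb²x²(3aL-(3a+b)x)/(6L³EI)  [x≤a] = -2·5²·8²·(3·15·20-(3·15+5)·8)/(6·20³·50000) = -1/1500 m
Load 2 — point force P=2 kN at a=12 m (b=L-a=8):
  y_2 = -Pb²x²(3aL-(3a+b)x)/(6L³EI)  [x≤a] = -2·8²·8²·(3·12·20-(3·12+8)·8)/(6·20³·50000) = -1472/1171875 m
Load 3 — applied couple M₀=-2 kN·m at a=5 m (b=L-a=15):
  y_3 = (R_Ax³/6 - M_Ax²/2 - M₀(x-a)²/2)/EI  [x>a] with R_A=-9/80, M_A=3/8 = ((-9/80)·8³/6 - (3/8)·8²/2 - (-2)·(8-5)²/2)/50000 = -63/250000 m
Load 4 — uniform load w=13 kN/m over full span:
  y_4 = -wx²(L-x)²/(24EI) = -13·8²·(20-8)²/(24·50000) = -312/3125 m
Superposition: y = Σ y_i = -1912777/18750000 m ≈ -0.102015 m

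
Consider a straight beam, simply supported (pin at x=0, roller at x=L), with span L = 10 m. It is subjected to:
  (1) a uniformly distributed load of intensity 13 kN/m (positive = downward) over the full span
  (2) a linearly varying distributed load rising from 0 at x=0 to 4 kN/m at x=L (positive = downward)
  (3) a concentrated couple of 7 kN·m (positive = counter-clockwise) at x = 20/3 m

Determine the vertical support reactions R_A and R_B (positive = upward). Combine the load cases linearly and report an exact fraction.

Load 1 — uniform load w=13 kN/m over full span:
  R_A = wL/2 = 13·10/2 = 65 kN
  R_B = wL/2 = 13·10/2 = 65 kN
Load 2 — triangular load w₀=4 kN/m (0→w₀ over full span):
  R_A = w₀L/6 = 4·10/6 = 20/3 kN
  R_B = w₀L/3 = 4·10/3 = 40/3 kN
Load 3 — applied couple M₀=7 kN·m at a=20/3 m (b=L-a=10/3):
  R_A = M₀/L = 7/10 kN
  R_B = -M₀/L = -7/10 kN
Superposition: R_A = 2171/30 kN, R_B = 2329/30 kN

R_A = 2171/30 kN, R_B = 2329/30 kN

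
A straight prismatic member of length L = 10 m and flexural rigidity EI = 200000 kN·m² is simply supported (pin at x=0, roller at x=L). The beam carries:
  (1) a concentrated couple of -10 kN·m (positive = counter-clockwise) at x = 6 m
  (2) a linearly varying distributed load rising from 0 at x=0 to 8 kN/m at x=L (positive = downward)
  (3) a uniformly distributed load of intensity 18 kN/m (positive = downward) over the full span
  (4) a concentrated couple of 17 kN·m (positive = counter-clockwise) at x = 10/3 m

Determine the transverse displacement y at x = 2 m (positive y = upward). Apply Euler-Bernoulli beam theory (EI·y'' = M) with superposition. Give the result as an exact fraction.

Load 1 — applied couple M₀=-10 kN·m at a=6 m (b=L-a=4):
  y_1 = (M₀x³/(6L)+C₁x)/EI  [x≤a] with C₁=M₀(3b²-L²)/(6L)=26/3 = ((-10)·2³/(6·10)+(26/3)·2)/200000 = 1/12500 m
Load 2 — triangular load w₀=8 kN/m (0→w₀ over full span):
  y_2 = -w₀x(7L⁴-10L²x²+3x⁴)/(360LEI) = -8·2·(7·10⁴-10·10²·2²+3·2⁴)/(360·10·200000) = -344/234375 m
Load 3 — uniform load w=18 kN/m over full span:
  y_3 = -wx(L³-2Lx²+x³)/(24EI) = -18·2·(10³-2·10·2²+2³)/(24·200000) = -87/12500 m
Load 4 — applied couple M₀=17 kN·m at a=10/3 m (b=L-a=20/3):
  y_4 = (M₀x³/(6L)+C₁x)/EI  [x≤a] with C₁=M₀(3b²-L²)/(6L)=85/9 = (17·2³/(6·10)+(85/9)·2)/200000 = 119/1125000 m
Superposition: y = Σ y_i = -46361/5625000 m ≈ -0.008242 m

y(2) = -46361/5625000 m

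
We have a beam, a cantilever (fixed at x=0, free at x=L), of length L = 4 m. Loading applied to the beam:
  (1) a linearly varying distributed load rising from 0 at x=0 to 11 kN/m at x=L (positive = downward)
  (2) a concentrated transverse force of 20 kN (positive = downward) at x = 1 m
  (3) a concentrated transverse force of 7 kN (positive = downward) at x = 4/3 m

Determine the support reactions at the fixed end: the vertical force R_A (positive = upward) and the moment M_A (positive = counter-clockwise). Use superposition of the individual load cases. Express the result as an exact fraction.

R_A = 49 kN, M_A = 88 kN·m

Load 1 — triangular load w₀=11 kN/m (0→w₀ over full span):
  R_A = w₀L/2 = 11·4/2 = 22 kN
  M_A = w₀L²/3 = 11·4²/3 = 176/3 kN·m
Load 2 — point force P=20 kN at a=1 m (b=L-a=3):
  R_A = P = 20 kN
  M_A = Pa = 20·1 = 20 kN·m
Load 3 — point force P=7 kN at a=4/3 m (b=L-a=8/3):
  R_A = P = 7 kN
  M_A = Pa = 7·(4/3) = 28/3 kN·m
Superposition: R_A = 49 kN, M_A = 88 kN·m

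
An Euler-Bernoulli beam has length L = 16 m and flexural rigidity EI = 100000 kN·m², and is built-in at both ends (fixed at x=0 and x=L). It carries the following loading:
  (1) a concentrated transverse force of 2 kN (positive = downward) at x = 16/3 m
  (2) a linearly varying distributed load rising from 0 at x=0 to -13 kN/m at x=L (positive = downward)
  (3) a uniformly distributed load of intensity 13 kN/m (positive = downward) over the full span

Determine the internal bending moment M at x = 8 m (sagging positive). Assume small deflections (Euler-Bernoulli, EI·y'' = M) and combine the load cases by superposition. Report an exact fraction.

Load 1 — point force P=2 kN at a=16/3 m (b=L-a=32/3):
  M_1 = Pa²(a+3b)(L-x)/L³ - Pa²b/L²  [x>a] = 2·(16/3)²·((16/3)+3·(32/3))·(16-8)/16³ - 2·(16/3)²·(32/3)/16² = 16/9 kN·m
Load 2 — triangular load w₀=-13 kN/m (0→w₀ over full span):
  M_2 = 3w₀Lx/20 - w₀L²/30 - w₀x³/(6L) = 3·(-13)·16·8/20 - (-13)·16²/30 - (-13)·8³/(6·16) = -208/3 kN·m
Load 3 — uniform load w=13 kN/m over full span:
  M_3 = wLx/2 - wL²/12 - wx²/2 = 13·16·8/2 - 13·16²/12 - 13·8²/2 = 416/3 kN·m
Superposition: M = Σ M_i = 640/9 kN·m ≈ 71.111111 kN·m

M(8) = 640/9 kN·m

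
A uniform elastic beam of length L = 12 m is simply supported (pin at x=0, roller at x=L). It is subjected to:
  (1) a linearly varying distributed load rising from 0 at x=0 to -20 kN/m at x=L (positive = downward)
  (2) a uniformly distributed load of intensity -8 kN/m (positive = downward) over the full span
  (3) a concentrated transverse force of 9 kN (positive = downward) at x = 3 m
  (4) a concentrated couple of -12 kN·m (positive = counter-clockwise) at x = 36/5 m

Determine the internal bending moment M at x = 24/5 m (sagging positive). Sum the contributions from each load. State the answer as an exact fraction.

Load 1 — triangular load w₀=-20 kN/m (0→w₀ over full span):
  M_1 = w₀Lx/6 - w₀x³/(6L) = (-20)·12·(24/5)/6 - (-20)·(24/5)³/(6·12) = -4032/25 kN·m
Load 2 — uniform load w=-8 kN/m over full span:
  M_2 = wx(L-x)/2 = (-8)·(24/5)·(12-(24/5))/2 = -3456/25 kN·m
Load 3 — point force P=9 kN at a=3 m (b=L-a=9):
  M_3 = Pa(L-x)/L  [x>a] = 9·3·(12-(24/5))/12 = 81/5 kN·m
Load 4 — applied couple M₀=-12 kN·m at a=36/5 m (b=L-a=24/5):
  M_4 = M₀x/L  [x≤a] = (-12)·(24/5)/12 = -24/5 kN·m
Superposition: M = Σ M_i = -7203/25 kN·m ≈ -288.120000 kN·m

M(24/5) = -7203/25 kN·m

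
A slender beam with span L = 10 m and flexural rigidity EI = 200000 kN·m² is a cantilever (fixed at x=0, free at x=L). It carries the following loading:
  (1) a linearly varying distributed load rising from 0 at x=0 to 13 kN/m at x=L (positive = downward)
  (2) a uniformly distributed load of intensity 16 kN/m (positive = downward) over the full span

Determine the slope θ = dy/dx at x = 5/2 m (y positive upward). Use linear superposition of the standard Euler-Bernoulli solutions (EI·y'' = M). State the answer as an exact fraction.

θ(5/2) = -14893/1228800 rad

Load 1 — triangular load w₀=13 kN/m (0→w₀ over full span):
  θ_1 = (w₀Lx²/4-w₀L²x/3-w₀x⁴/(24L))/EI = (13·10·(5/2)²/4-13·10²·(5/2)/3-13·(5/2)⁴/(24·10))/200000 = -1807/409600 rad
Load 2 — uniform load w=16 kN/m over full span:
  θ_2 = -wx(x²-3Lx+3L²)/(6EI) = -16·(5/2)·((5/2)²-3·10·(5/2)+3·10²)/(6·200000) = -37/4800 rad
Superposition: θ = Σ θ_i = -14893/1228800 rad ≈ -0.012120 rad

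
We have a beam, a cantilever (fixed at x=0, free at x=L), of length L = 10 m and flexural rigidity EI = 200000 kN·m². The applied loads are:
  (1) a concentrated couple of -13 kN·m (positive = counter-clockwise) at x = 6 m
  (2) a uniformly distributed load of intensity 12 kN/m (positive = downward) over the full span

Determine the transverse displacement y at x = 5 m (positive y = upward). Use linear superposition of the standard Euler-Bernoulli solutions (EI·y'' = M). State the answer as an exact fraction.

y(5) = -219/8000 m

Load 1 — applied couple M₀=-13 kN·m at a=6 m (b=L-a=4):
  y_1 = M₀x²/(2EI)  [x≤a] = (-13)·5²/(2·200000) = -13/16000 m
Load 2 — uniform load w=12 kN/m over full span:
  y_2 = -wx²(x²-4Lx+6L²)/(24EI) = -12·5²·(5²-4·10·5+6·10²)/(24·200000) = -17/640 m
Superposition: y = Σ y_i = -219/8000 m ≈ -0.027375 m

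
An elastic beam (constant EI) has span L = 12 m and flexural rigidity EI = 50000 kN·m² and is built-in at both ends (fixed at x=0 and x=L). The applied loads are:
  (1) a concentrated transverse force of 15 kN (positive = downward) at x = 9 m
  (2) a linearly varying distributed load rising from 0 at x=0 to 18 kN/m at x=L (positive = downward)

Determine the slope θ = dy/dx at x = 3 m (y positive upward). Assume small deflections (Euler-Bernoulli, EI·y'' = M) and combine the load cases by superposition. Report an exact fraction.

Load 1 — point force P=15 kN at a=9 m (b=L-a=3):
  θ_1 = -Pb²x(2aL-(3a+b)x)/(2L³EI)  [x≤a] = -15·3²·3·(2·9·12-(3·9+3)·3)/(2·12³·50000) = -189/640000 rad
Load 2 — triangular load w₀=18 kN/m (0→w₀ over full span):
  θ_2 = -w₀(2x(L-x)(L-2x)(x+2L)+x²(L-x)²)/(120LEI) = -18·(2·3·(12-3)·(12-2·3)·(3+2·12)+3²·(12-3)²)/(120·12·50000) = -9477/4000000 rad
Superposition: θ = Σ θ_i = -42633/16000000 rad ≈ -0.002665 rad

θ(3) = -42633/16000000 rad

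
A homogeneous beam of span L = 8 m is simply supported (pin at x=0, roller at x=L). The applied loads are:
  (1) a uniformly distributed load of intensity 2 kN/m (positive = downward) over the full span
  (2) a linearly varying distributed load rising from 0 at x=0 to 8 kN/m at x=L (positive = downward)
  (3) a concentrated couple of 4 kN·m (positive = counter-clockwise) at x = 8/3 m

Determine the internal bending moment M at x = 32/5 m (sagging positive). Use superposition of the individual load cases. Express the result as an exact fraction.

M(32/5) = 4252/125 kN·m

Load 1 — uniform load w=2 kN/m over full span:
  M_1 = wx(L-x)/2 = 2·(32/5)·(8-(32/5))/2 = 256/25 kN·m
Load 2 — triangular load w₀=8 kN/m (0→w₀ over full span):
  M_2 = w₀Lx/6 - w₀x³/(6L) = 8·8·(32/5)/6 - 8·(32/5)³/(6·8) = 3072/125 kN·m
Load 3 — applied couple M₀=4 kN·m at a=8/3 m (b=L-a=16/3):
  M_3 = M₀x/L - M₀  [x>a] = 4·(32/5)/8 - 4 = -4/5 kN·m
Superposition: M = Σ M_i = 4252/125 kN·m ≈ 34.016000 kN·m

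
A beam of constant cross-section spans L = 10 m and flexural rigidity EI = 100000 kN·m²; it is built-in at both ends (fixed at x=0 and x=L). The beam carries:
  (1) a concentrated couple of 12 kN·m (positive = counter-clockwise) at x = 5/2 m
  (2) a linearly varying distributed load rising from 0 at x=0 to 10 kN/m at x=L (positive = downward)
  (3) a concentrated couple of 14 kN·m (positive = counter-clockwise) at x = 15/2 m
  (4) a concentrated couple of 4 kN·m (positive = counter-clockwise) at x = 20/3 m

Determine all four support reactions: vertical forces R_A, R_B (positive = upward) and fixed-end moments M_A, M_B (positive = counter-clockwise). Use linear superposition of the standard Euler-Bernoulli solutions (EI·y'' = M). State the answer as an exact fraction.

Load 1 — applied couple M₀=12 kN·m at a=5/2 m (b=L-a=15/2):
  R_A = 6M₀ab/L³ = 6·12·(5/2)·(15/2)/10³ = 27/20 kN
  M_A = M₀b(2a-b)/L² = 12·(15/2)·(2·(5/2)-(15/2))/10² = -9/4 kN·m
  R_B = -6M₀ab/L³ = -6·12·(5/2)·(15/2)/10³ = -27/20 kN
  M_B = M₀a(2b-a)/L² = 12·(5/2)·(2·(15/2)-(5/2))/10² = 15/4 kN·m
Load 2 — triangular load w₀=10 kN/m (0→w₀ over full span):
  R_A = 3w₀L/20 = 3·10·10/20 = 15 kN
  M_A = w₀L²/30 = 10·10²/30 = 100/3 kN·m
  R_B = 7w₀L/20 = 7·10·10/20 = 35 kN
  M_B = -w₀L²/20 = -10·10²/20 = -50 kN·m
Load 3 — applied couple M₀=14 kN·m at a=15/2 m (b=L-a=5/2):
  R_A = 6M₀ab/L³ = 6·14·(15/2)·(5/2)/10³ = 63/40 kN
  M_A = M₀b(2a-b)/L² = 14·(5/2)·(2·(15/2)-(5/2))/10² = 35/8 kN·m
  R_B = -6M₀ab/L³ = -6·14·(15/2)·(5/2)/10³ = -63/40 kN
  M_B = M₀a(2b-a)/L² = 14·(15/2)·(2·(5/2)-(15/2))/10² = -21/8 kN·m
Load 4 — applied couple M₀=4 kN·m at a=20/3 m (b=L-a=10/3):
  R_A = 6M₀ab/L³ = 6·4·(20/3)·(10/3)/10³ = 8/15 kN
  M_A = M₀b(2a-b)/L² = 4·(10/3)·(2·(20/3)-(10/3))/10² = 4/3 kN·m
  R_B = -6M₀ab/L³ = -6·4·(20/3)·(10/3)/10³ = -8/15 kN
  M_B = M₀a(2b-a)/L² = 4·(20/3)·(2·(10/3)-(20/3))/10² = 0 kN·m
Superposition: R_A = 443/24 kN, M_A = 883/24 kN·m, R_B = 757/24 kN, M_B = -391/8 kN·m

R_A = 443/24 kN, M_A = 883/24 kN·m, R_B = 757/24 kN, M_B = -391/8 kN·m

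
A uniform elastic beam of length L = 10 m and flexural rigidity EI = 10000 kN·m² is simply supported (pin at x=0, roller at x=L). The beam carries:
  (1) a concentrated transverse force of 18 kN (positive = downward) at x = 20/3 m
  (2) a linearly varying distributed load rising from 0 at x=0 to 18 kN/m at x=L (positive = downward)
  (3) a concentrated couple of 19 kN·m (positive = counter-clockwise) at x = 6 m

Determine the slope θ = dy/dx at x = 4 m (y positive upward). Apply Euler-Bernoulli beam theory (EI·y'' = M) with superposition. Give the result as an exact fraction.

Load 1 — point force P=18 kN at a=20/3 m (b=L-a=10/3):
  θ_1 = -Pb(L²-b²-3x²)/(6LEI)  [x≤a] = -18·(10/3)·(10²-(10/3)²-3·4²)/(6·10·10000) = -23/5625 rad
Load 2 — triangular load w₀=18 kN/m (0→w₀ over full span):
  θ_2 = -w₀(7L⁴-30L²x²+15x⁴)/(360LEI) = -18·(7·10⁴-30·10²·4²+15·4⁴)/(360·10·10000) = -323/25000 rad
Load 3 — applied couple M₀=19 kN·m at a=6 m (b=L-a=4):
  θ_3 = (M₀x²/(2L)+C₁)/EI  [x≤a] with C₁=M₀(3b²-L²)/(6L)=-247/15 = (19·4²/(2·10)+(-247/15))/10000 = -19/150000 rad
Superposition: θ = Σ θ_i = -7711/450000 rad ≈ -0.017136 rad

θ(4) = -7711/450000 rad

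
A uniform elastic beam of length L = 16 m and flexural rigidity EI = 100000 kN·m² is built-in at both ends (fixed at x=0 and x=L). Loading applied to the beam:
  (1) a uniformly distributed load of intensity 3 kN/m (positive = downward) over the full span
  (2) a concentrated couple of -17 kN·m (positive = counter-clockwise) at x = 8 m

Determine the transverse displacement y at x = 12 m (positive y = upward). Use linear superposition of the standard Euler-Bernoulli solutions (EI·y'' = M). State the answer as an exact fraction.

y(12) = -61/20000 m

Load 1 — uniform load w=3 kN/m over full span:
  y_1 = -wx²(L-x)²/(24EI) = -3·12²·(16-12)²/(24·100000) = -9/3125 m
Load 2 — applied couple M₀=-17 kN·m at a=8 m (b=L-a=8):
  y_2 = (R_Ax³/6 - M_Ax²/2 - M₀(x-a)²/2)/EI  [x>a] with R_A=-51/32, M_A=-17/4 = ((-51/32)·12³/6 - (-17/4)·12²/2 - (-17)·(12-8)²/2)/100000 = -17/100000 m
Superposition: y = Σ y_i = -61/20000 m ≈ -0.003050 m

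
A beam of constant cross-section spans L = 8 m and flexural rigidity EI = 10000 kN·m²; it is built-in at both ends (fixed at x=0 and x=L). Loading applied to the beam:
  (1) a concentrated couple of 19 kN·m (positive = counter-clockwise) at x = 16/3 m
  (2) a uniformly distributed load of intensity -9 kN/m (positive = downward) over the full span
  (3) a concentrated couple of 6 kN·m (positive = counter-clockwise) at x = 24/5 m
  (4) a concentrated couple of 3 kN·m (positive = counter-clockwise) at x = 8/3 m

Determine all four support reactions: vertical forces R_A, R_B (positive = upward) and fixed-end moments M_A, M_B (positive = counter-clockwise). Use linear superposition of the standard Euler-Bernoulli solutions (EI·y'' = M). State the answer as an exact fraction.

R_A = -2344/75 kN, M_A = -2981/75 kN·m, R_B = -3056/75 kN, M_B = 1243/25 kN·m

Load 1 — applied couple M₀=19 kN·m at a=16/3 m (b=L-a=8/3):
  R_A = 6M₀ab/L³ = 6·19·(16/3)·(8/3)/8³ = 19/6 kN
  M_A = M₀b(2a-b)/L² = 19·(8/3)·(2·(16/3)-(8/3))/8² = 19/3 kN·m
  R_B = -6M₀ab/L³ = -6·19·(16/3)·(8/3)/8³ = -19/6 kN
  M_B = M₀a(2b-a)/L² = 19·(16/3)·(2·(8/3)-(16/3))/8² = 0 kN·m
Load 2 — uniform load w=-9 kN/m over full span:
  R_A = wL/2 = (-9)·8/2 = -36 kN
  M_A = wL²/12 = (-9)·8²/12 = -48 kN·m
  R_B = wL/2 = (-9)·8/2 = -36 kN
  M_B = -wL²/12 = -(-9)·8²/12 = 48 kN·m
Load 3 — applied couple M₀=6 kN·m at a=24/5 m (b=L-a=16/5):
  R_A = 6M₀ab/L³ = 6·6·(24/5)·(16/5)/8³ = 27/25 kN
  M_A = M₀b(2a-b)/L² = 6·(16/5)·(2·(24/5)-(16/5))/8² = 48/25 kN·m
  R_B = -6M₀ab/L³ = -6·6·(24/5)·(16/5)/8³ = -27/25 kN
  M_B = M₀a(2b-a)/L² = 6·(24/5)·(2·(16/5)-(24/5))/8² = 18/25 kN·m
Load 4 — applied couple M₀=3 kN·m at a=8/3 m (b=L-a=16/3):
  R_A = 6M₀ab/L³ = 6·3·(8/3)·(16/3)/8³ = 1/2 kN
  M_A = M₀b(2a-b)/L² = 3·(16/3)·(2·(8/3)-(16/3))/8² = 0 kN·m
  R_B = -6M₀ab/L³ = -6·3·(8/3)·(16/3)/8³ = -1/2 kN
  M_B = M₀a(2b-a)/L² = 3·(8/3)·(2·(16/3)-(8/3))/8² = 1 kN·m
Superposition: R_A = -2344/75 kN, M_A = -2981/75 kN·m, R_B = -3056/75 kN, M_B = 1243/25 kN·m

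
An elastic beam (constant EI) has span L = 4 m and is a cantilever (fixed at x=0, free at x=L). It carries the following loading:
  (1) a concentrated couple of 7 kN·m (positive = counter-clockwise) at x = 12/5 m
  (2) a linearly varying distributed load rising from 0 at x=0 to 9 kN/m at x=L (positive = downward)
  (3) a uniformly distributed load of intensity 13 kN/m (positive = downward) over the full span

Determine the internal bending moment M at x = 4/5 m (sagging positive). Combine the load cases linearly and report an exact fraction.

Load 1 — applied couple M₀=7 kN·m at a=12/5 m (b=L-a=8/5):
  M_1 = M₀  [x≤a] = 7 = 7 kN·m
Load 2 — triangular load w₀=9 kN/m (0→w₀ over full span):
  M_2 = w₀Lx/2 - w₀L²/3 - w₀x³/(6L) = 9·4·(4/5)/2 - 9·4²/3 - 9·(4/5)³/(6·4) = -4224/125 kN·m
Load 3 — uniform load w=13 kN/m over full span:
  M_3 = -w(L-x)²/2 = -13·(4-(4/5))²/2 = -1664/25 kN·m
Superposition: M = Σ M_i = -11669/125 kN·m ≈ -93.352000 kN·m

M(4/5) = -11669/125 kN·m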